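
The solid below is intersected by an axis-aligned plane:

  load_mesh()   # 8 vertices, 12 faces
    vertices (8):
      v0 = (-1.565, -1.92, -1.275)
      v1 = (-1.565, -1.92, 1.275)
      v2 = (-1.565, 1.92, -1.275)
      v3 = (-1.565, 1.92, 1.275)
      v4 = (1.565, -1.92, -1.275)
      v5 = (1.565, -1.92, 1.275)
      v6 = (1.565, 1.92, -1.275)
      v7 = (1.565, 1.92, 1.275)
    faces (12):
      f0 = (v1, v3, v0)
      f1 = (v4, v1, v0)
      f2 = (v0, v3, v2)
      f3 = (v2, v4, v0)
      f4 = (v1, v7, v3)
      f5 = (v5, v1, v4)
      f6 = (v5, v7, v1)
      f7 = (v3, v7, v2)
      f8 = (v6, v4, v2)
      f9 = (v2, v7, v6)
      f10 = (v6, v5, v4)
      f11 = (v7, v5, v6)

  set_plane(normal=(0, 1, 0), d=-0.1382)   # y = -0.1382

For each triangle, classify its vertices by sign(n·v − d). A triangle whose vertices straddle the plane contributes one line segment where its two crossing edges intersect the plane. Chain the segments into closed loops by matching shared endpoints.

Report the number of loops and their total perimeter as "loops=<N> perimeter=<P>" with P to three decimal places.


Straddling triangles (8 of 12):
  (v1,v3,v0) [-+-] → (-1.565, -0.1382, 1.275)–(-1.565, -0.1382, -0.0917734)  len=1.3668
  (v0,v3,v2) [-++] → (-1.565, -0.1382, -0.0917734)–(-1.565, -0.1382, -1.275)  len=1.1832
  (v2,v4,v0) [+--] → (0.112647, -0.1382, -1.275)–(-1.565, -0.1382, -1.275)  len=1.6776
  (v1,v7,v3) [-++] → (-0.112647, -0.1382, 1.275)–(-1.565, -0.1382, 1.275)  len=1.4524
  (v5,v7,v1) [-+-] → (1.565, -0.1382, 1.275)–(-0.112647, -0.1382, 1.275)  len=1.6776
  (v6,v4,v2) [+-+] → (1.565, -0.1382, -1.275)–(0.112647, -0.1382, -1.275)  len=1.4524
  (v6,v5,v4) [+--] → (1.565, -0.1382, 0.0917734)–(1.565, -0.1382, -1.275)  len=1.3668
  (v7,v5,v6) [+-+] → (1.565, -0.1382, 1.275)–(1.565, -0.1382, 0.0917734)  len=1.1832

Chained into 1 loop(s):
  loop 1: 8 segments, perimeter = 11.3600
Total perimeter = 11.360

loops=1 perimeter=11.360


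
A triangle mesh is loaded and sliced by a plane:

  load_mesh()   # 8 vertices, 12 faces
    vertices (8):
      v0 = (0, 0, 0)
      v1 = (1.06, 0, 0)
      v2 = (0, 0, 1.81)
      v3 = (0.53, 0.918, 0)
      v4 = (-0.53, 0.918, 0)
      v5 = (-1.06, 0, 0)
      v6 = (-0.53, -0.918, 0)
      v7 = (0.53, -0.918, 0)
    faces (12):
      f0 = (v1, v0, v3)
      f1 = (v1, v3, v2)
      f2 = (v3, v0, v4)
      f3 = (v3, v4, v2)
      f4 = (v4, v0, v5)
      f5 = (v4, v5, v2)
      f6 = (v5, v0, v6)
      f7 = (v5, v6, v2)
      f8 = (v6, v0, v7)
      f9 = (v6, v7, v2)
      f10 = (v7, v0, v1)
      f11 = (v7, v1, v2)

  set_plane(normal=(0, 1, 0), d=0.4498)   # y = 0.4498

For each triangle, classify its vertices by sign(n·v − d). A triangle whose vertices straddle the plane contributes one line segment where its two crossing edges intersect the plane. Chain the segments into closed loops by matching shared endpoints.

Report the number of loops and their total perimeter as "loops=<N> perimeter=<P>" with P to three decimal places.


loops=1 perimeter=4.260

Straddling triangles (6 of 12):
  (v1,v0,v3) [--+] → (0.259688, 0.4498, 0)–(0.800312, 0.4498, 0)  len=0.5406
  (v1,v3,v2) [-+-] → (0.800312, 0.4498, 0)–(0.259688, 0.4498, 0.923139)  len=1.0698
  (v3,v0,v4) [+-+] → (0.259688, 0.4498, 0)–(-0.259688, 0.4498, 0)  len=0.5194
  (v3,v4,v2) [++-] → (-0.259688, 0.4498, 0.923139)–(0.259688, 0.4498, 0.923139)  len=0.5194
  (v4,v0,v5) [+--] → (-0.259688, 0.4498, 0)–(-0.800312, 0.4498, 0)  len=0.5406
  (v4,v5,v2) [+--] → (-0.800312, 0.4498, 0)–(-0.259688, 0.4498, 0.923139)  len=1.0698

Chained into 1 loop(s):
  loop 1: 6 segments, perimeter = 4.2596
Total perimeter = 4.260


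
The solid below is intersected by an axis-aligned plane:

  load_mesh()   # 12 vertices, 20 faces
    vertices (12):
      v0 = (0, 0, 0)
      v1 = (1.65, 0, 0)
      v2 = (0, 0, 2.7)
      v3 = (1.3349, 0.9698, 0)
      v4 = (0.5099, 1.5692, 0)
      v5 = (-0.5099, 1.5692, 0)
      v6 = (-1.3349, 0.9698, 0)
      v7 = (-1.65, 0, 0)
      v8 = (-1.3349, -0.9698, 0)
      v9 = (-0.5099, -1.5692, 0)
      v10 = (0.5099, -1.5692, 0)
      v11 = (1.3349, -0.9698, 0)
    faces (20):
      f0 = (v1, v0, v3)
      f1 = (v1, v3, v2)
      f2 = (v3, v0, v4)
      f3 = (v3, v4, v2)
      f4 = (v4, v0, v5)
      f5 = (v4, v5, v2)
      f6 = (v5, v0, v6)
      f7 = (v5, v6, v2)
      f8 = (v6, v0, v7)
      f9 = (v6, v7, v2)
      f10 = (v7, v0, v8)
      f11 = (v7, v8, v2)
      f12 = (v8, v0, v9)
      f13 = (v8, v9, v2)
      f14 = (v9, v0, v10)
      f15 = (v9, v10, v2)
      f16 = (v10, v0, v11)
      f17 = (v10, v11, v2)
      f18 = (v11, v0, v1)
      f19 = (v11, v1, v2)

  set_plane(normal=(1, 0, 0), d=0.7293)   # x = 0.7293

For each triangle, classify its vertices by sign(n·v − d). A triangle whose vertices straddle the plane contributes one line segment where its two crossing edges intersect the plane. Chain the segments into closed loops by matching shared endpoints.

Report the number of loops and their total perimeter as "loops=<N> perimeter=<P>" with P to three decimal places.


Straddling triangles (8 of 20):
  (v1,v0,v3) [+-+] → (0.7293, 0, 0)–(0.7293, 0.529834, 0)  len=0.5298
  (v1,v3,v2) [++-] → (0.7293, 0.529834, 1.2249)–(0.7293, 0, 1.5066)  len=0.6001
  (v3,v0,v4) [+--] → (0.7293, 0.529834, 0)–(0.7293, 1.4098, 0)  len=0.8800
  (v3,v4,v2) [+--] → (0.7293, 1.4098, 0)–(0.7293, 0.529834, 1.2249)  len=1.5082
  (v10,v0,v11) [--+] → (0.7293, -0.529834, 0)–(0.7293, -1.4098, 0)  len=0.8800
  (v10,v11,v2) [-+-] → (0.7293, -1.4098, 0)–(0.7293, -0.529834, 1.2249)  len=1.5082
  (v11,v0,v1) [+-+] → (0.7293, -0.529834, 0)–(0.7293, 0, 0)  len=0.5298
  (v11,v1,v2) [++-] → (0.7293, 0, 1.5066)–(0.7293, -0.529834, 1.2249)  len=0.6001

Chained into 1 loop(s):
  loop 1: 8 segments, perimeter = 7.0362
Total perimeter = 7.036

loops=1 perimeter=7.036


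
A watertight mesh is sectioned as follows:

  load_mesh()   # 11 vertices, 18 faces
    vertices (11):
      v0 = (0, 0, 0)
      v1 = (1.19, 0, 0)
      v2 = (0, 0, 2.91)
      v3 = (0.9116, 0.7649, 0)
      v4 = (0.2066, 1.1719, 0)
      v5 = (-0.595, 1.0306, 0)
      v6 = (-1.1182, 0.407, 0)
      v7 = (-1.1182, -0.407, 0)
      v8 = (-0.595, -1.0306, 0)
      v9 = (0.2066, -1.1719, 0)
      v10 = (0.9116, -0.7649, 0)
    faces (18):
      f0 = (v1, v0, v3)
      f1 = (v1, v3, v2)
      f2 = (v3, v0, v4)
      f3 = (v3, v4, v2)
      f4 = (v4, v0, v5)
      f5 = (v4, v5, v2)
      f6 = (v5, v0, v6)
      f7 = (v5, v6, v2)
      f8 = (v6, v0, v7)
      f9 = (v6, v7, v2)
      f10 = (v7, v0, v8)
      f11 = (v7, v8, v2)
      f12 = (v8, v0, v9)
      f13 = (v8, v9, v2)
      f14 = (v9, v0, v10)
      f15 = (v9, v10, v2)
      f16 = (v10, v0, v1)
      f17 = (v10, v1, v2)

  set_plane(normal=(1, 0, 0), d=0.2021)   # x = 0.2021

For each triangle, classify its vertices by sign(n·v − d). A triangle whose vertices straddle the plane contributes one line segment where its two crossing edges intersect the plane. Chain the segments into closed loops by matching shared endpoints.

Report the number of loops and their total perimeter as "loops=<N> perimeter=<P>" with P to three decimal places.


Straddling triangles (12 of 18):
  (v1,v0,v3) [+-+] → (0.2021, 0, 0)–(0.2021, 0.169577, 0)  len=0.1696
  (v1,v3,v2) [++-] → (0.2021, 0.169577, 2.26486)–(0.2021, 0, 2.41579)  len=0.2270
  (v3,v0,v4) [+-+] → (0.2021, 0.169577, 0)–(0.2021, 1.14637, 0)  len=0.9768
  (v3,v4,v2) [++-] → (0.2021, 1.14637, 0.0633833)–(0.2021, 0.169577, 2.26486)  len=2.4084
  (v4,v0,v5) [+--] → (0.2021, 1.14637, 0)–(0.2021, 1.17111, 0)  len=0.0247
  (v4,v5,v2) [+--] → (0.2021, 1.17111, 0)–(0.2021, 1.14637, 0.0633833)  len=0.0680
  (v8,v0,v9) [--+] → (0.2021, -1.14637, 0)–(0.2021, -1.17111, 0)  len=0.0247
  (v8,v9,v2) [-+-] → (0.2021, -1.17111, 0)–(0.2021, -1.14637, 0.0633833)  len=0.0680
  (v9,v0,v10) [+-+] → (0.2021, -1.14637, 0)–(0.2021, -0.169577, 0)  len=0.9768
  (v9,v10,v2) [++-] → (0.2021, -0.169577, 2.26486)–(0.2021, -1.14637, 0.0633833)  len=2.4084
  (v10,v0,v1) [+-+] → (0.2021, -0.169577, 0)–(0.2021, 0, 0)  len=0.1696
  (v10,v1,v2) [++-] → (0.2021, 0, 2.41579)–(0.2021, -0.169577, 2.26486)  len=0.2270

Chained into 1 loop(s):
  loop 1: 12 segments, perimeter = 7.7492
Total perimeter = 7.749

loops=1 perimeter=7.749


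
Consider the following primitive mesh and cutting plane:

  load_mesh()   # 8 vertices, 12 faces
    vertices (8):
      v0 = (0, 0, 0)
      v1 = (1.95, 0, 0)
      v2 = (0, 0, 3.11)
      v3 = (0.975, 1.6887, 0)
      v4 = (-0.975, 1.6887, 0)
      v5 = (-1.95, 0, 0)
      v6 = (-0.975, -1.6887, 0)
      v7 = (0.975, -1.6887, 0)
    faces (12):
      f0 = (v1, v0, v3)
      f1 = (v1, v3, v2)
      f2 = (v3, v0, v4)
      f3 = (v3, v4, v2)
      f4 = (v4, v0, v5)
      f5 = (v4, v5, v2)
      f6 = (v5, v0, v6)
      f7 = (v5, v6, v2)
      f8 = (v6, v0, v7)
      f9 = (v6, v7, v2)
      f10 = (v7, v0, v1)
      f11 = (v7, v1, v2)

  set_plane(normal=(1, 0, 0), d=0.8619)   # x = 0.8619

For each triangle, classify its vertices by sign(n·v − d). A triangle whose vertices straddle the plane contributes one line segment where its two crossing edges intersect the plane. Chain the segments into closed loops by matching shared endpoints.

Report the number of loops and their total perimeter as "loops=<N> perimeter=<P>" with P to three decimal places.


loops=1 perimeter=8.257

Straddling triangles (8 of 12):
  (v1,v0,v3) [+-+] → (0.8619, 0, 0)–(0.8619, 1.49281, 0)  len=1.4928
  (v1,v3,v2) [++-] → (0.8619, 1.49281, 0.36076)–(0.8619, 0, 1.73538)  len=2.0293
  (v3,v0,v4) [+--] → (0.8619, 1.49281, 0)–(0.8619, 1.6887, 0)  len=0.1959
  (v3,v4,v2) [+--] → (0.8619, 1.6887, 0)–(0.8619, 1.49281, 0.36076)  len=0.4105
  (v6,v0,v7) [--+] → (0.8619, -1.49281, 0)–(0.8619, -1.6887, 0)  len=0.1959
  (v6,v7,v2) [-+-] → (0.8619, -1.6887, 0)–(0.8619, -1.49281, 0.36076)  len=0.4105
  (v7,v0,v1) [+-+] → (0.8619, -1.49281, 0)–(0.8619, 0, 0)  len=1.4928
  (v7,v1,v2) [++-] → (0.8619, 0, 1.73538)–(0.8619, -1.49281, 0.36076)  len=2.0293

Chained into 1 loop(s):
  loop 1: 8 segments, perimeter = 8.2570
Total perimeter = 8.257


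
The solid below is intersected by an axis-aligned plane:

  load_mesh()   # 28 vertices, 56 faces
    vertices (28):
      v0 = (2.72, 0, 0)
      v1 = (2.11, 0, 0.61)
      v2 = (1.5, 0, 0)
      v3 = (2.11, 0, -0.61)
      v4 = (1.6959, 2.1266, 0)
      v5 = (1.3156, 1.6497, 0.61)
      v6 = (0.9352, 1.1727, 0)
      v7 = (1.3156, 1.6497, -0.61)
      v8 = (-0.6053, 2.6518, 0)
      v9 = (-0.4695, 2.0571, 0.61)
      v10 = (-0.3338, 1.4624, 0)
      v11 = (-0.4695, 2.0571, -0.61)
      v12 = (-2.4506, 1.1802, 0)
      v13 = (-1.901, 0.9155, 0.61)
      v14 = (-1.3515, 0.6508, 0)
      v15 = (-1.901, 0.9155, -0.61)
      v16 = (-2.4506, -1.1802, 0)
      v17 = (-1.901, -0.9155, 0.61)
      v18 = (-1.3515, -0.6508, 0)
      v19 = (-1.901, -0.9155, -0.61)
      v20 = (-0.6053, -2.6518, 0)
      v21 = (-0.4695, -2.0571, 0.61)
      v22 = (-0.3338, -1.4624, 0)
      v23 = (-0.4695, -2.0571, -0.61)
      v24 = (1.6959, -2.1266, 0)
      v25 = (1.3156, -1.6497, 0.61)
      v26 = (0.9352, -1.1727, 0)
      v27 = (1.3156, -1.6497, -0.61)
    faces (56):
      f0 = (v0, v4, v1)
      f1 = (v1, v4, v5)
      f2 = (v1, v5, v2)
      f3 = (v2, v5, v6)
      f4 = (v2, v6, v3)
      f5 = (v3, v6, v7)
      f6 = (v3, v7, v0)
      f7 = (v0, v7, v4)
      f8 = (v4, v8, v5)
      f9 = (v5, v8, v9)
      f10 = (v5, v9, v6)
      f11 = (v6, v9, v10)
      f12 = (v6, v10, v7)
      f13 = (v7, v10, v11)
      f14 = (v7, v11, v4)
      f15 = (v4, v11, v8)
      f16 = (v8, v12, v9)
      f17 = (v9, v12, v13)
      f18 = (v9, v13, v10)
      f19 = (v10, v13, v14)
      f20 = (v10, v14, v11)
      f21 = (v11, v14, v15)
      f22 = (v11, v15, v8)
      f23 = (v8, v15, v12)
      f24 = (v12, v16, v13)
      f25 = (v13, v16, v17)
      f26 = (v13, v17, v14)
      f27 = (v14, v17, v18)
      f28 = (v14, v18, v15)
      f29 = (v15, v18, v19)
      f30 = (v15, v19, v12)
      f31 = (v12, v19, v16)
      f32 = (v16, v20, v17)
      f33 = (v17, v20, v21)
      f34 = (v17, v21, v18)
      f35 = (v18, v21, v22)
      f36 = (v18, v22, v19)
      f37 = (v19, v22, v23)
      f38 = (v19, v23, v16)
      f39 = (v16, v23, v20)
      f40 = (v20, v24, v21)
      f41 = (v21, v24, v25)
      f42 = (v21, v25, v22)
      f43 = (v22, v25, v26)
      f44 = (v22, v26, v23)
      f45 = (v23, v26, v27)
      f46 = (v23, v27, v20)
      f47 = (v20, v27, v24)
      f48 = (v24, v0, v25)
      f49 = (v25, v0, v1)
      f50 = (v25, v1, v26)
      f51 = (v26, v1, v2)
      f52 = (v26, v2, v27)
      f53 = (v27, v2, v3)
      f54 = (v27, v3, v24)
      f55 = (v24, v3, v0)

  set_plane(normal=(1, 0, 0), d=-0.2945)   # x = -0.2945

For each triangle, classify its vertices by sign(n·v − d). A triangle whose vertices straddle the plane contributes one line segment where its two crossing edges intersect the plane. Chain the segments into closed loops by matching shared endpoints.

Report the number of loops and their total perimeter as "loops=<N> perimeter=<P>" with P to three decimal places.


Straddling triangles (16 of 56):
  (v4,v8,v5) [+-+] → (-0.2945, 2.58087, 0)–(-0.2945, 2.48966, 0.0986975)  len=0.1344
  (v5,v8,v9) [+--] → (-0.2945, 2.48966, 0.0986975)–(-0.2945, 2.01716, 0.61)  len=0.6962
  (v5,v9,v6) [+-+] → (-0.2945, 2.01716, 0.61)–(-0.2945, 1.94692, 0.534005)  len=0.1035
  (v6,v9,v10) [+--] → (-0.2945, 1.94692, 0.534005)–(-0.2945, 1.45343, 0)  len=0.7271
  (v6,v10,v7) [+-+] → (-0.2945, 1.45343, 0)–(-0.2945, 1.46686, -0.0145344)  len=0.0198
  (v7,v10,v11) [+--] → (-0.2945, 1.46686, -0.0145344)–(-0.2945, 2.01716, -0.61)  len=0.8108
  (v7,v11,v4) [+-+] → (-0.2945, 2.01716, -0.61)–(-0.2945, 2.06272, -0.560702)  len=0.0671
  (v4,v11,v8) [+--] → (-0.2945, 2.06272, -0.560702)–(-0.2945, 2.58087, 0)  len=0.7635
  (v20,v24,v21) [-+-] → (-0.2945, -2.58087, 0)–(-0.2945, -2.06272, 0.560702)  len=0.7635
  (v21,v24,v25) [-++] → (-0.2945, -2.06272, 0.560702)–(-0.2945, -2.01716, 0.61)  len=0.0671
  (v21,v25,v22) [-+-] → (-0.2945, -2.01716, 0.61)–(-0.2945, -1.46686, 0.0145344)  len=0.8108
  (v22,v25,v26) [-++] → (-0.2945, -1.46686, 0.0145344)–(-0.2945, -1.45343, 0)  len=0.0198
  (v22,v26,v23) [-+-] → (-0.2945, -1.45343, 0)–(-0.2945, -1.94692, -0.534005)  len=0.7271
  (v23,v26,v27) [-++] → (-0.2945, -1.94692, -0.534005)–(-0.2945, -2.01716, -0.61)  len=0.1035
  (v23,v27,v20) [-+-] → (-0.2945, -2.01716, -0.61)–(-0.2945, -2.48966, -0.0986975)  len=0.6962
  (v20,v27,v24) [-++] → (-0.2945, -2.48966, -0.0986975)–(-0.2945, -2.58087, 0)  len=0.1344

Chained into 2 loop(s):
  loop 1: 8 segments, perimeter = 3.3224
  loop 2: 8 segments, perimeter = 3.3224
Total perimeter = 6.645

loops=2 perimeter=6.645


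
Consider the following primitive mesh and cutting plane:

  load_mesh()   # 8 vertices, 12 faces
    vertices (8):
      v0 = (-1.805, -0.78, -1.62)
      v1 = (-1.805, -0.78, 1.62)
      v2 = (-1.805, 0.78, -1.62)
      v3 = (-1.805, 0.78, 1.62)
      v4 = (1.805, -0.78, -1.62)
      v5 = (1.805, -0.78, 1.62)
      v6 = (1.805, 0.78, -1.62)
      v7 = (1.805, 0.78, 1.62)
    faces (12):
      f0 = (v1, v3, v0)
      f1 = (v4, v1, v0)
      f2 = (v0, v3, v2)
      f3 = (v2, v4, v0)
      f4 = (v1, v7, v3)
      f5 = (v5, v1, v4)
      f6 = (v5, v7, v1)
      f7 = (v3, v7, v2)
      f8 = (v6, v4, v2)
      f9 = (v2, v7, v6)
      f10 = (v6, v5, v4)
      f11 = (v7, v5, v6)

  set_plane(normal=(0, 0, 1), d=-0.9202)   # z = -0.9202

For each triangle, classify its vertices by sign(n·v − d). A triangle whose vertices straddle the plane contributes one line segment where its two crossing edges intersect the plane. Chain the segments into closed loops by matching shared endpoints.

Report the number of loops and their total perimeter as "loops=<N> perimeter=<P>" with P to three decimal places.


loops=1 perimeter=10.340

Straddling triangles (8 of 12):
  (v1,v3,v0) [++-] → (-1.805, -0.443059, -0.9202)–(-1.805, -0.78, -0.9202)  len=0.3369
  (v4,v1,v0) [-+-] → (1.02528, -0.78, -0.9202)–(-1.805, -0.78, -0.9202)  len=2.8303
  (v0,v3,v2) [-+-] → (-1.805, -0.443059, -0.9202)–(-1.805, 0.78, -0.9202)  len=1.2231
  (v5,v1,v4) [++-] → (1.02528, -0.78, -0.9202)–(1.805, -0.78, -0.9202)  len=0.7797
  (v3,v7,v2) [++-] → (-1.02528, 0.78, -0.9202)–(-1.805, 0.78, -0.9202)  len=0.7797
  (v2,v7,v6) [-+-] → (-1.02528, 0.78, -0.9202)–(1.805, 0.78, -0.9202)  len=2.8303
  (v6,v5,v4) [-+-] → (1.805, 0.443059, -0.9202)–(1.805, -0.78, -0.9202)  len=1.2231
  (v7,v5,v6) [++-] → (1.805, 0.443059, -0.9202)–(1.805, 0.78, -0.9202)  len=0.3369

Chained into 1 loop(s):
  loop 1: 8 segments, perimeter = 10.3400
Total perimeter = 10.340


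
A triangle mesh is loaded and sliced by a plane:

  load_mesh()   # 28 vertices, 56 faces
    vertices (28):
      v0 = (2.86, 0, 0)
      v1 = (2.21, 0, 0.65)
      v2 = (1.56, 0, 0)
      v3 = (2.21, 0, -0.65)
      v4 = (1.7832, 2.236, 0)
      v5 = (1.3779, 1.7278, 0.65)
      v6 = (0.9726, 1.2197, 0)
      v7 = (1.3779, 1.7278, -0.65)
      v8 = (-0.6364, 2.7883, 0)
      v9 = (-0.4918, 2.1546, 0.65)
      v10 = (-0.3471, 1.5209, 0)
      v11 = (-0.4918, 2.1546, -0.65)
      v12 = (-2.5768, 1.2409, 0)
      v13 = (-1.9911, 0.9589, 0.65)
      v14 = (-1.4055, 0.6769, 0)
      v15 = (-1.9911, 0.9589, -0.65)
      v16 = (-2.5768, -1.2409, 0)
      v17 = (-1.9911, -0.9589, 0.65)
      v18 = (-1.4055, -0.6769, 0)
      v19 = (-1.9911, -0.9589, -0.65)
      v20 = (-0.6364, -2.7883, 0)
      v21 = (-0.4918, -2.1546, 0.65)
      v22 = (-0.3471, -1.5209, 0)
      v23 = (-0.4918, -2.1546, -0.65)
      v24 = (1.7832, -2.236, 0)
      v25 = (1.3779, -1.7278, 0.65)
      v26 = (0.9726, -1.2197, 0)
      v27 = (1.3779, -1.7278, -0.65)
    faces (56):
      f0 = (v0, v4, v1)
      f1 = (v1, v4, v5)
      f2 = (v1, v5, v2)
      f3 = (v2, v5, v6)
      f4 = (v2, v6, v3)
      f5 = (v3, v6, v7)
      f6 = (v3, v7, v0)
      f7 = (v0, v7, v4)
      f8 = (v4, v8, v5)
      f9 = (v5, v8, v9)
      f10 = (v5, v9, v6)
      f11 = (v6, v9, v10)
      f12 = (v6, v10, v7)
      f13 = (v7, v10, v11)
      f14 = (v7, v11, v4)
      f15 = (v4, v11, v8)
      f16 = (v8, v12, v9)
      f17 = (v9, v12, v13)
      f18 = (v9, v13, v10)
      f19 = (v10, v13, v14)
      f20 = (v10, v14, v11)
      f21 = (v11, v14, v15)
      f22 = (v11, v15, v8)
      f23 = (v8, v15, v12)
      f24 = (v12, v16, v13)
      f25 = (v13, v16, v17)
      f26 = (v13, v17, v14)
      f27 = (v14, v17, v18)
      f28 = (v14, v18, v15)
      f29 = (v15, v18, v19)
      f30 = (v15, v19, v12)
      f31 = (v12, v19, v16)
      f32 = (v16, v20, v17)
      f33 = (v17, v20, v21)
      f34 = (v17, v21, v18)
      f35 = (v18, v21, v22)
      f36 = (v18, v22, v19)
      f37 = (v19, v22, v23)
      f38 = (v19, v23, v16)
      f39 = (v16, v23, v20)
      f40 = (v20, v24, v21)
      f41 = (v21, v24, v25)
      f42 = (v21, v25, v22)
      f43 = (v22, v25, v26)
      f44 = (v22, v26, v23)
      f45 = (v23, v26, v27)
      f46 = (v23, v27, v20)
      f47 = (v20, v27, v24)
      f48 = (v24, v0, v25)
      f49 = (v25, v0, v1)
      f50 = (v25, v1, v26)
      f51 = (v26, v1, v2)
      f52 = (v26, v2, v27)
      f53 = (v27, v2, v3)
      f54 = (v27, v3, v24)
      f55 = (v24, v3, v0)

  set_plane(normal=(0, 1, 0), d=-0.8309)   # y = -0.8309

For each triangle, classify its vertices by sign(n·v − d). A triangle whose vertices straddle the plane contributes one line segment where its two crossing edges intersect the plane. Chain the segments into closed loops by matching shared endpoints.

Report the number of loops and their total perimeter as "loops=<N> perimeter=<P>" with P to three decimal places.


Straddling triangles (18 of 56):
  (v12,v16,v13) [+-+] → (-2.5768, -0.8309, 0)–(-2.46764, -0.8309, 0.121147)  len=0.1631
  (v13,v16,v17) [+--] → (-2.46764, -0.8309, 0.121147)–(-1.9911, -0.8309, 0.65)  len=0.7119
  (v13,v17,v14) [+-+] → (-1.9911, -0.8309, 0.65)–(-1.94528, -0.8309, 0.599138)  len=0.0685
  (v14,v17,v18) [+-+] → (-1.94528, -0.8309, 0.599138)–(-1.7253, -0.8309, 0.354965)  len=0.3287
  (v15,v18,v19) [++-] → (-1.7253, -0.8309, -0.354965)–(-1.9911, -0.8309, -0.65)  len=0.3971
  (v15,v19,v12) [+-+] → (-1.9911, -0.8309, -0.65)–(-2.02518, -0.8309, -0.612178)  len=0.0509
  (v12,v19,v16) [+--] → (-2.02518, -0.8309, -0.612178)–(-2.5768, -0.8309, 0)  len=0.8240
  (v17,v21,v18) [--+] → (-1.31028, -0.8309, 0.0677404)–(-1.7253, -0.8309, 0.354965)  len=0.5047
  (v18,v21,v22) [+--] → (-1.31028, -0.8309, 0.0677404)–(-1.21238, -0.8309, 0)  len=0.1190
  (v18,v22,v19) [+--] → (-1.21238, -0.8309, 0)–(-1.7253, -0.8309, -0.354965)  len=0.6238
  (v24,v0,v25) [-+-] → (2.45986, -0.8309, 0)–(2.14726, -0.8309, 0.312585)  len=0.4421
  (v25,v0,v1) [-++] → (2.14726, -0.8309, 0.312585)–(1.80984, -0.8309, 0.65)  len=0.4772
  (v25,v1,v26) [-+-] → (1.80984, -0.8309, 0.65)–(1.36704, -0.8309, 0.207198)  len=0.6262
  (v26,v1,v2) [-++] → (1.36704, -0.8309, 0.207198)–(1.15984, -0.8309, 0)  len=0.2930
  (v26,v2,v27) [-+-] → (1.15984, -0.8309, 0)–(1.47243, -0.8309, -0.312585)  len=0.4421
  (v27,v2,v3) [-++] → (1.47243, -0.8309, -0.312585)–(1.80984, -0.8309, -0.65)  len=0.4772
  (v27,v3,v24) [-+-] → (1.80984, -0.8309, -0.65)–(2.0514, -0.8309, -0.408459)  len=0.3416
  (v24,v3,v0) [-++] → (2.0514, -0.8309, -0.408459)–(2.45986, -0.8309, 0)  len=0.5776

Chained into 2 loop(s):
  loop 1: 10 segments, perimeter = 3.7917
  loop 2: 8 segments, perimeter = 3.6770
Total perimeter = 7.469

loops=2 perimeter=7.469


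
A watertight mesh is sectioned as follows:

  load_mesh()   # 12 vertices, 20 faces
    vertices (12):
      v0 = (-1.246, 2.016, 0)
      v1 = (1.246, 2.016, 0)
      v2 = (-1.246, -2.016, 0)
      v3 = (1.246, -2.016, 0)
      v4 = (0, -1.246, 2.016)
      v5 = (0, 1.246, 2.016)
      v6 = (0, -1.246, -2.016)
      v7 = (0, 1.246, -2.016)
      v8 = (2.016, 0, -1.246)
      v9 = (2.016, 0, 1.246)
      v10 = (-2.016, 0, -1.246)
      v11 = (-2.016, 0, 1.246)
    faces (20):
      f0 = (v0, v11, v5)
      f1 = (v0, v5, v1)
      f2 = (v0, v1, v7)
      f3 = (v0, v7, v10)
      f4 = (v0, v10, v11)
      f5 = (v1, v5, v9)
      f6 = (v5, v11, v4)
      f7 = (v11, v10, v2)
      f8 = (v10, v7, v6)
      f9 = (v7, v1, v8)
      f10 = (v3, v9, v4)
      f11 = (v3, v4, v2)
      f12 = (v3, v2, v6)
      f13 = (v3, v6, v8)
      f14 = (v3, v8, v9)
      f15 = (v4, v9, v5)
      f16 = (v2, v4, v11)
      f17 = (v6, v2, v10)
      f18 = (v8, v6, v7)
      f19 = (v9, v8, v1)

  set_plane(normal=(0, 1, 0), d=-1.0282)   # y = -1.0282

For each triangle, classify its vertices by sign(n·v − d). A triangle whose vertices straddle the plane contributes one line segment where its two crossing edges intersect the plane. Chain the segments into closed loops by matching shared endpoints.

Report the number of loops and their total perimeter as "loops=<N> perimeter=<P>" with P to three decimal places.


loops=1 perimeter=11.140

Straddling triangles (10 of 20):
  (v5,v11,v4) [++-] → (-0.352396, -1.0282, 1.8814)–(0, -1.0282, 2.016)  len=0.3772
  (v11,v10,v2) [++-] → (-1.62328, -1.0282, -0.610515)–(-1.62328, -1.0282, 0.610515)  len=1.2210
  (v10,v7,v6) [++-] → (0, -1.0282, -2.016)–(-0.352396, -1.0282, -1.8814)  len=0.3772
  (v3,v9,v4) [-+-] → (1.62328, -1.0282, 0.610515)–(0.352396, -1.0282, 1.8814)  len=1.7973
  (v3,v6,v8) [--+] → (0.352396, -1.0282, -1.8814)–(1.62328, -1.0282, -0.610515)  len=1.7973
  (v3,v8,v9) [-++] → (1.62328, -1.0282, -0.610515)–(1.62328, -1.0282, 0.610515)  len=1.2210
  (v4,v9,v5) [-++] → (0.352396, -1.0282, 1.8814)–(0, -1.0282, 2.016)  len=0.3772
  (v2,v4,v11) [--+] → (-0.352396, -1.0282, 1.8814)–(-1.62328, -1.0282, 0.610515)  len=1.7973
  (v6,v2,v10) [--+] → (-1.62328, -1.0282, -0.610515)–(-0.352396, -1.0282, -1.8814)  len=1.7973
  (v8,v6,v7) [+-+] → (0.352396, -1.0282, -1.8814)–(0, -1.0282, -2.016)  len=0.3772

Chained into 1 loop(s):
  loop 1: 10 segments, perimeter = 11.1402
Total perimeter = 11.140


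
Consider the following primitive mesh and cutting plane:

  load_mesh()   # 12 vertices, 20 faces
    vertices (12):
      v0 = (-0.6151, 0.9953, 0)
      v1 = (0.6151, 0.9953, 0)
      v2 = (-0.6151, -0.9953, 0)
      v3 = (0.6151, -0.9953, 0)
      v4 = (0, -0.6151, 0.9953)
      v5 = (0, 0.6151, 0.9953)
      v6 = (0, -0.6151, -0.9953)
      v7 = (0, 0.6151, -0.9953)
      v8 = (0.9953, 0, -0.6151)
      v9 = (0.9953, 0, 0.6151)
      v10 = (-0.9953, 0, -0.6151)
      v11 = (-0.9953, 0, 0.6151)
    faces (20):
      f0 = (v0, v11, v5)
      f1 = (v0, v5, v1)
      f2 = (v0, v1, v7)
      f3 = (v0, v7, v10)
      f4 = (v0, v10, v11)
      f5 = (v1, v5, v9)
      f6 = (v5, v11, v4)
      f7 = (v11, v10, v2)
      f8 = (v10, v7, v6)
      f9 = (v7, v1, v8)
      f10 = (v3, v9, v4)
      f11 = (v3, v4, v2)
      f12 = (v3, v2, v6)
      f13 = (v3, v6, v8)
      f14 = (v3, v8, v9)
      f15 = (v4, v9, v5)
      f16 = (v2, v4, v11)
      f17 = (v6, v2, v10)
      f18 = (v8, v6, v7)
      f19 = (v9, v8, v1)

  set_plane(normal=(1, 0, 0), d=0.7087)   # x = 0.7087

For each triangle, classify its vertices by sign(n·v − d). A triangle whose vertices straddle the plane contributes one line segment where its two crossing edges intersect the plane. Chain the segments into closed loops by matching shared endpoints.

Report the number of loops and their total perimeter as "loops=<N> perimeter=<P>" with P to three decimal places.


Straddling triangles (8 of 20):
  (v1,v5,v9) [--+] → (0.7087, 0.17712, 0.72458)–(0.7087, 0.750271, 0.151429)  len=0.8106
  (v7,v1,v8) [--+] → (0.7087, 0.750271, -0.151429)–(0.7087, 0.17712, -0.72458)  len=0.8106
  (v3,v9,v4) [-+-] → (0.7087, -0.750271, 0.151429)–(0.7087, -0.17712, 0.72458)  len=0.8106
  (v3,v6,v8) [--+] → (0.7087, -0.17712, -0.72458)–(0.7087, -0.750271, -0.151429)  len=0.8106
  (v3,v8,v9) [-++] → (0.7087, -0.750271, -0.151429)–(0.7087, -0.750271, 0.151429)  len=0.3029
  (v4,v9,v5) [-+-] → (0.7087, -0.17712, 0.72458)–(0.7087, 0.17712, 0.72458)  len=0.3542
  (v8,v6,v7) [+--] → (0.7087, -0.17712, -0.72458)–(0.7087, 0.17712, -0.72458)  len=0.3542
  (v9,v8,v1) [++-] → (0.7087, 0.750271, -0.151429)–(0.7087, 0.750271, 0.151429)  len=0.3029

Chained into 1 loop(s):
  loop 1: 8 segments, perimeter = 4.5564
Total perimeter = 4.556

loops=1 perimeter=4.556


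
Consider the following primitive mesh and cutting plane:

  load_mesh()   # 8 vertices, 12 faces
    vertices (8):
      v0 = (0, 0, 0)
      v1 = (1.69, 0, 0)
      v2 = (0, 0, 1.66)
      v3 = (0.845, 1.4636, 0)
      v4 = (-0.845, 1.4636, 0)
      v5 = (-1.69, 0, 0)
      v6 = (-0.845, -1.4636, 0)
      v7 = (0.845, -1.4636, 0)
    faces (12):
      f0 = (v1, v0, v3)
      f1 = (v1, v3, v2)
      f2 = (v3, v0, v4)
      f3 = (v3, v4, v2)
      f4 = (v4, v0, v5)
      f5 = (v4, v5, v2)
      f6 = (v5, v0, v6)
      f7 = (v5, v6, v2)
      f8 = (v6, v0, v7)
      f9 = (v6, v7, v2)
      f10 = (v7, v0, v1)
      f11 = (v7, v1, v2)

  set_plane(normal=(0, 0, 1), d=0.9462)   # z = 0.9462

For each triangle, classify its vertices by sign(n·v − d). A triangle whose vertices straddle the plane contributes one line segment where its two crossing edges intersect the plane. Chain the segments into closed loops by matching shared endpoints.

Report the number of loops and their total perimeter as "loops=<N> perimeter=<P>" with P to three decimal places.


Straddling triangles (6 of 12):
  (v1,v3,v2) [--+] → (0.36335, 0.629348, 0.9462)–(0.7267, 0, 0.9462)  len=0.7267
  (v3,v4,v2) [--+] → (-0.36335, 0.629348, 0.9462)–(0.36335, 0.629348, 0.9462)  len=0.7267
  (v4,v5,v2) [--+] → (-0.7267, 0, 0.9462)–(-0.36335, 0.629348, 0.9462)  len=0.7267
  (v5,v6,v2) [--+] → (-0.36335, -0.629348, 0.9462)–(-0.7267, 0, 0.9462)  len=0.7267
  (v6,v7,v2) [--+] → (0.36335, -0.629348, 0.9462)–(-0.36335, -0.629348, 0.9462)  len=0.7267
  (v7,v1,v2) [--+] → (0.7267, 0, 0.9462)–(0.36335, -0.629348, 0.9462)  len=0.7267

Chained into 1 loop(s):
  loop 1: 6 segments, perimeter = 4.3602
Total perimeter = 4.360

loops=1 perimeter=4.360


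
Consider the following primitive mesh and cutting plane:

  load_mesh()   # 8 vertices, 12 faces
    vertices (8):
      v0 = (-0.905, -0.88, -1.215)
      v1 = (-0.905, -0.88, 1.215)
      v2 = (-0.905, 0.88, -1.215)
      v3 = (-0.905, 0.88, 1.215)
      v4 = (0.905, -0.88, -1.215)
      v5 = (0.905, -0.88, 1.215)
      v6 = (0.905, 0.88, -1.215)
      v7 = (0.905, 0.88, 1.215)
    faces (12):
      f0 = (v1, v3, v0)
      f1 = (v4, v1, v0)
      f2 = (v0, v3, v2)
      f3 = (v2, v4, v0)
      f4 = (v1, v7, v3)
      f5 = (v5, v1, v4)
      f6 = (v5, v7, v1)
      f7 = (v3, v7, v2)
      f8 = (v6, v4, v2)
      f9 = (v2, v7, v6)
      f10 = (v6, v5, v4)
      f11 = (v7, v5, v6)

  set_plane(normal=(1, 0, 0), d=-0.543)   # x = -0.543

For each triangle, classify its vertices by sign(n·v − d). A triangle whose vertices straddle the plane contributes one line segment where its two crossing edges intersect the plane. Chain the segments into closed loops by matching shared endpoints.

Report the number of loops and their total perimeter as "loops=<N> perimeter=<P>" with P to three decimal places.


loops=1 perimeter=8.380

Straddling triangles (8 of 12):
  (v4,v1,v0) [+--] → (-0.543, -0.88, 0.729)–(-0.543, -0.88, -1.215)  len=1.9440
  (v2,v4,v0) [-+-] → (-0.543, 0.528, -1.215)–(-0.543, -0.88, -1.215)  len=1.4080
  (v1,v7,v3) [-+-] → (-0.543, -0.528, 1.215)–(-0.543, 0.88, 1.215)  len=1.4080
  (v5,v1,v4) [+-+] → (-0.543, -0.88, 1.215)–(-0.543, -0.88, 0.729)  len=0.4860
  (v5,v7,v1) [++-] → (-0.543, -0.528, 1.215)–(-0.543, -0.88, 1.215)  len=0.3520
  (v3,v7,v2) [-+-] → (-0.543, 0.88, 1.215)–(-0.543, 0.88, -0.729)  len=1.9440
  (v6,v4,v2) [++-] → (-0.543, 0.528, -1.215)–(-0.543, 0.88, -1.215)  len=0.3520
  (v2,v7,v6) [-++] → (-0.543, 0.88, -0.729)–(-0.543, 0.88, -1.215)  len=0.4860

Chained into 1 loop(s):
  loop 1: 8 segments, perimeter = 8.3800
Total perimeter = 8.380


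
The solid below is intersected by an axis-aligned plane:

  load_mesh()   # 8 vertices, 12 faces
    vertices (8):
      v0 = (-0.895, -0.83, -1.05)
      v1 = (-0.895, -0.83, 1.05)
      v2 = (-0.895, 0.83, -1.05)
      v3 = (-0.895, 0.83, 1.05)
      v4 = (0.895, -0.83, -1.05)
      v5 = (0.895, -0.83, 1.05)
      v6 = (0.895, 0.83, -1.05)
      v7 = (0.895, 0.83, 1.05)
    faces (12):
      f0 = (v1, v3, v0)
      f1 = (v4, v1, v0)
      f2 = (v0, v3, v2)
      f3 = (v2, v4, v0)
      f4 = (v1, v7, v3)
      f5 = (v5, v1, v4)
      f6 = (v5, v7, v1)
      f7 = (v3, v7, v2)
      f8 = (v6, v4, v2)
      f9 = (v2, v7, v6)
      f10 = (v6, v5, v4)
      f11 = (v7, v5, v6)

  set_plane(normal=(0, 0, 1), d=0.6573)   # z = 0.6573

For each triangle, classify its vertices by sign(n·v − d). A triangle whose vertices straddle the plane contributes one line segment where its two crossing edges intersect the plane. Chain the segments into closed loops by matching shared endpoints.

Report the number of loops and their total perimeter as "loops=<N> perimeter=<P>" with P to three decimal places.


Straddling triangles (8 of 12):
  (v1,v3,v0) [++-] → (-0.895, 0.51958, 0.6573)–(-0.895, -0.83, 0.6573)  len=1.3496
  (v4,v1,v0) [-+-] → (-0.56027, -0.83, 0.6573)–(-0.895, -0.83, 0.6573)  len=0.3347
  (v0,v3,v2) [-+-] → (-0.895, 0.51958, 0.6573)–(-0.895, 0.83, 0.6573)  len=0.3104
  (v5,v1,v4) [++-] → (-0.56027, -0.83, 0.6573)–(0.895, -0.83, 0.6573)  len=1.4553
  (v3,v7,v2) [++-] → (0.56027, 0.83, 0.6573)–(-0.895, 0.83, 0.6573)  len=1.4553
  (v2,v7,v6) [-+-] → (0.56027, 0.83, 0.6573)–(0.895, 0.83, 0.6573)  len=0.3347
  (v6,v5,v4) [-+-] → (0.895, -0.51958, 0.6573)–(0.895, -0.83, 0.6573)  len=0.3104
  (v7,v5,v6) [++-] → (0.895, -0.51958, 0.6573)–(0.895, 0.83, 0.6573)  len=1.3496

Chained into 1 loop(s):
  loop 1: 8 segments, perimeter = 6.9000
Total perimeter = 6.900

loops=1 perimeter=6.900


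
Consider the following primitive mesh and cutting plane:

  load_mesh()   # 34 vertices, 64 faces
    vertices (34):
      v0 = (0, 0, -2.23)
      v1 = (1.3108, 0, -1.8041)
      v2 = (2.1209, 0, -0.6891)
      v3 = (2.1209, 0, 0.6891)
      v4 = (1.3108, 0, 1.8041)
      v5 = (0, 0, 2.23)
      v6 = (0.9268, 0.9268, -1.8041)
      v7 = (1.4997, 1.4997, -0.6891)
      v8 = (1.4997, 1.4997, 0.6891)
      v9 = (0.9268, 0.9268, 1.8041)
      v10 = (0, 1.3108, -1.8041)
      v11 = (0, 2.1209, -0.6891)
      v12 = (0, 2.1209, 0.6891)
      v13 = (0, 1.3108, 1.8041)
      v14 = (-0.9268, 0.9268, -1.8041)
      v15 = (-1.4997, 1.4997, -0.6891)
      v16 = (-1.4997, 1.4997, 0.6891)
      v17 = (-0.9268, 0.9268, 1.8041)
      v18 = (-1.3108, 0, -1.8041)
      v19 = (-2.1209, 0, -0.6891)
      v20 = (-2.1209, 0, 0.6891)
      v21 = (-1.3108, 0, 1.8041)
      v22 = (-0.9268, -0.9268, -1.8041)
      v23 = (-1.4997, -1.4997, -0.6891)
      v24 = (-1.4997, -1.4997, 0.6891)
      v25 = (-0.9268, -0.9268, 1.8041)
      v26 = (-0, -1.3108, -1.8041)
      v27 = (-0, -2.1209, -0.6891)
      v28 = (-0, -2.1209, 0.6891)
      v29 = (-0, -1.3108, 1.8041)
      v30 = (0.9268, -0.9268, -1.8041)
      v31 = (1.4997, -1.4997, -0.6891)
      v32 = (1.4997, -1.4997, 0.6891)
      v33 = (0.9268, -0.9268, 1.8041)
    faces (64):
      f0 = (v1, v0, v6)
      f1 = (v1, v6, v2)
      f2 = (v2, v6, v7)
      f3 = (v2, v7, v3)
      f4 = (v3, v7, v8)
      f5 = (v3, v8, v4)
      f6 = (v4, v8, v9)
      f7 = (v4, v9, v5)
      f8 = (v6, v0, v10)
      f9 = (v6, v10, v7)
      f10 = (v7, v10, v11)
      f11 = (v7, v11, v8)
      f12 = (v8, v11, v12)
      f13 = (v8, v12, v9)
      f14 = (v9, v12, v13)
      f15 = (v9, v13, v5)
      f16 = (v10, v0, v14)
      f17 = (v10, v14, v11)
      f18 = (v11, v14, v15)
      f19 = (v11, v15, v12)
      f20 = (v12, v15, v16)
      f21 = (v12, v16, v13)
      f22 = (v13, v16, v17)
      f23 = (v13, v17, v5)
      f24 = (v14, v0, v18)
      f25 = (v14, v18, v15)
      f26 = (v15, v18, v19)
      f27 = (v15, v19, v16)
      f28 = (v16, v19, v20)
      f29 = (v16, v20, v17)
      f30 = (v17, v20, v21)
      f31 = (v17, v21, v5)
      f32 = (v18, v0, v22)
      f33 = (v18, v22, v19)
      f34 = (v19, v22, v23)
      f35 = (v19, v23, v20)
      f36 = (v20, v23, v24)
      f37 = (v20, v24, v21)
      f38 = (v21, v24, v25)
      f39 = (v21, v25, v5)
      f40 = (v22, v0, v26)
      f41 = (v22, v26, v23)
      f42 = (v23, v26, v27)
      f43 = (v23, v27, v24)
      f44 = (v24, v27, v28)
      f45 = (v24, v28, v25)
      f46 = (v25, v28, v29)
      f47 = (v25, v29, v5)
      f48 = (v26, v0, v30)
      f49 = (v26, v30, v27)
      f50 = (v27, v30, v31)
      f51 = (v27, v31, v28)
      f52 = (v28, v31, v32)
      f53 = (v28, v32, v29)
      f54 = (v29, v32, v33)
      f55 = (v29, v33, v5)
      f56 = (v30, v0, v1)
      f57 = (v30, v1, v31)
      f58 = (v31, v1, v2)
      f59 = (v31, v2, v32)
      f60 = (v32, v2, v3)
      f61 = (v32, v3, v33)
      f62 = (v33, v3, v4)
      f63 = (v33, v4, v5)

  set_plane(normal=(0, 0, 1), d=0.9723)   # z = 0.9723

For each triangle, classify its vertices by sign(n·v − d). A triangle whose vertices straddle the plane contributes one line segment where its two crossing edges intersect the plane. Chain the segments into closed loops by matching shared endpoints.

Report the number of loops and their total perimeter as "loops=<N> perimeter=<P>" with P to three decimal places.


loops=1 perimeter=11.726

Straddling triangles (16 of 64):
  (v3,v8,v4) [--+] → (1.45172, 1.11879, 0.9723)–(1.91514, 0, 0.9723)  len=1.2110
  (v4,v8,v9) [+-+] → (1.45172, 1.11879, 0.9723)–(1.35419, 1.35419, 0.9723)  len=0.2548
  (v8,v12,v9) [--+] → (0.235399, 1.81761, 0.9723)–(1.35419, 1.35419, 0.9723)  len=1.2110
  (v9,v12,v13) [+-+] → (0.235399, 1.81761, 0.9723)–(0, 1.91514, 0.9723)  len=0.2548
  (v12,v16,v13) [--+] → (-1.11879, 1.45172, 0.9723)–(0, 1.91514, 0.9723)  len=1.2110
  (v13,v16,v17) [+-+] → (-1.11879, 1.45172, 0.9723)–(-1.35419, 1.35419, 0.9723)  len=0.2548
  (v16,v20,v17) [--+] → (-1.81761, 0.235399, 0.9723)–(-1.35419, 1.35419, 0.9723)  len=1.2110
  (v17,v20,v21) [+-+] → (-1.81761, 0.235399, 0.9723)–(-1.91514, 0, 0.9723)  len=0.2548
  (v20,v24,v21) [--+] → (-1.45172, -1.11879, 0.9723)–(-1.91514, 0, 0.9723)  len=1.2110
  (v21,v24,v25) [+-+] → (-1.45172, -1.11879, 0.9723)–(-1.35419, -1.35419, 0.9723)  len=0.2548
  (v24,v28,v25) [--+] → (-0.235399, -1.81761, 0.9723)–(-1.35419, -1.35419, 0.9723)  len=1.2110
  (v25,v28,v29) [+-+] → (-0.235399, -1.81761, 0.9723)–(0, -1.91514, 0.9723)  len=0.2548
  (v28,v32,v29) [--+] → (1.11879, -1.45172, 0.9723)–(0, -1.91514, 0.9723)  len=1.2110
  (v29,v32,v33) [+-+] → (1.11879, -1.45172, 0.9723)–(1.35419, -1.35419, 0.9723)  len=0.2548
  (v32,v3,v33) [--+] → (1.81761, -0.235399, 0.9723)–(1.35419, -1.35419, 0.9723)  len=1.2110
  (v33,v3,v4) [+-+] → (1.81761, -0.235399, 0.9723)–(1.91514, 0, 0.9723)  len=0.2548

Chained into 1 loop(s):
  loop 1: 16 segments, perimeter = 11.7262
Total perimeter = 11.726


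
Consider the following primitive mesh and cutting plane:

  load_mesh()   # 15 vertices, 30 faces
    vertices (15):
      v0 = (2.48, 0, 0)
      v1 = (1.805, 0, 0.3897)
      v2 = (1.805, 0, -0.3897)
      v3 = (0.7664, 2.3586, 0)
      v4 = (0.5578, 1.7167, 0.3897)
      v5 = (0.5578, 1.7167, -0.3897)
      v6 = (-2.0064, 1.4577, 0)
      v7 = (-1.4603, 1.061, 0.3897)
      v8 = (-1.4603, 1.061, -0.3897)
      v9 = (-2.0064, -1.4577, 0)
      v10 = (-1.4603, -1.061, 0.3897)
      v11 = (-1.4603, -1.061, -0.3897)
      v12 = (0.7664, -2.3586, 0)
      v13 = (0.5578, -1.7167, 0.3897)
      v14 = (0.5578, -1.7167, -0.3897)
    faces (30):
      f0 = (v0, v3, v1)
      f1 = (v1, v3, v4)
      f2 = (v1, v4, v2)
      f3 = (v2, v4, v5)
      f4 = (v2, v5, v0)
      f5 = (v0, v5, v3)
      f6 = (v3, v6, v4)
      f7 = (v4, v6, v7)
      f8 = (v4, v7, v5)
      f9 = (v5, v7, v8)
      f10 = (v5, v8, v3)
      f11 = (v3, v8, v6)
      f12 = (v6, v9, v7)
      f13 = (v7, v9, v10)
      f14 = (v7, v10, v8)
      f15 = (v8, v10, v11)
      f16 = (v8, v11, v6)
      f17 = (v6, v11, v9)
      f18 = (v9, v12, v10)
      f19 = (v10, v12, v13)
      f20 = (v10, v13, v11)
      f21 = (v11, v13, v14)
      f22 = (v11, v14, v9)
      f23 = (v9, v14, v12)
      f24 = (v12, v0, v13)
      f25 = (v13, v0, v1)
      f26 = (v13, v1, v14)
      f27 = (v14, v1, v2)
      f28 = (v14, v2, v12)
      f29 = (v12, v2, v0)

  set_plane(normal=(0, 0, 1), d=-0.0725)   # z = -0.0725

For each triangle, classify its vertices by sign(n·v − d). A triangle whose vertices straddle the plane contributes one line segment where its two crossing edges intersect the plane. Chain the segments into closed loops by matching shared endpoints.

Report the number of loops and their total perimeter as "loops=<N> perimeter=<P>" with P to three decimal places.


loops=2 perimeter=24.449

Straddling triangles (20 of 30):
  (v1,v4,v2) [++-] → (1.29741, 0.698662, -0.0725)–(1.805, 0, -0.0725)  len=0.8636
  (v2,v4,v5) [-+-] → (1.29741, 0.698662, -0.0725)–(0.5578, 1.7167, -0.0725)  len=1.2583
  (v2,v5,v0) [--+] → (2.12239, 0.319376, -0.0725)–(2.35442, 0, -0.0725)  len=0.3948
  (v0,v5,v3) [+-+] → (2.12239, 0.319376, -0.0725)–(0.727592, 2.23918, -0.0725)  len=2.3730
  (v4,v7,v5) [++-] → (-0.263526, 1.44984, -0.0725)–(0.5578, 1.7167, -0.0725)  len=0.8636
  (v5,v7,v8) [-+-] → (-0.263526, 1.44984, -0.0725)–(-1.4603, 1.061, -0.0725)  len=1.2584
  (v5,v8,v3) [--+] → (0.352144, 2.11719, -0.0725)–(0.727592, 2.23918, -0.0725)  len=0.3948
  (v3,v8,v6) [+-+] → (0.352144, 2.11719, -0.0725)–(-1.9048, 1.3839, -0.0725)  len=2.3731
  (v7,v10,v8) [++-] → (-1.4603, 0.197389, -0.0725)–(-1.4603, 1.061, -0.0725)  len=0.8636
  (v8,v10,v11) [-+-] → (-1.4603, 0.197389, -0.0725)–(-1.4603, -1.061, -0.0725)  len=1.2584
  (v8,v11,v6) [--+] → (-1.9048, 0.98912, -0.0725)–(-1.9048, 1.3839, -0.0725)  len=0.3948
  (v6,v11,v9) [+-+] → (-1.9048, 0.98912, -0.0725)–(-1.9048, -1.3839, -0.0725)  len=2.3730
  (v10,v13,v11) [++-] → (-0.638974, -1.32786, -0.0725)–(-1.4603, -1.061, -0.0725)  len=0.8636
  (v11,v13,v14) [-+-] → (-0.638974, -1.32786, -0.0725)–(0.5578, -1.7167, -0.0725)  len=1.2584
  (v11,v14,v9) [--+] → (-1.52935, -1.50588, -0.0725)–(-1.9048, -1.3839, -0.0725)  len=0.3948
  (v9,v14,v12) [+-+] → (-1.52935, -1.50588, -0.0725)–(0.727592, -2.23918, -0.0725)  len=2.3731
  (v13,v1,v14) [++-] → (1.06539, -1.01804, -0.0725)–(0.5578, -1.7167, -0.0725)  len=0.8636
  (v14,v1,v2) [-+-] → (1.06539, -1.01804, -0.0725)–(1.805, 0, -0.0725)  len=1.2583
  (v14,v2,v12) [--+] → (0.959622, -1.9198, -0.0725)–(0.727592, -2.23918, -0.0725)  len=0.3948
  (v12,v2,v0) [+-+] → (0.959622, -1.9198, -0.0725)–(2.35442, 0, -0.0725)  len=2.3730

Chained into 2 loop(s):
  loop 1: 10 segments, perimeter = 10.6097
  loop 2: 10 segments, perimeter = 13.8390
Total perimeter = 24.449
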